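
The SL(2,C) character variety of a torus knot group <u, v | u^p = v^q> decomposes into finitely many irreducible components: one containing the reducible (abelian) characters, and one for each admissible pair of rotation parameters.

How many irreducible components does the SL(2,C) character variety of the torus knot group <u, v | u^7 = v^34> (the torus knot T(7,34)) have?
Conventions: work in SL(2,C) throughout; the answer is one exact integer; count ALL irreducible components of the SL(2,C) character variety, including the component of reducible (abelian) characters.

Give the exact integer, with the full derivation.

In the torus knot group T(7,34), u^7 = v^34 is central, so an irreducible representation sends it to +I or -I (Schur).
So on each irreducible component the traces are pinned: tr(u) = 2*cos(pi*alpha/7) with 1 <= alpha <= 6, tr(v) = 2*cos(pi*beta/34) with 1 <= beta <= 33.
Consistency of u^7 = (-1)^alpha I with v^34 = (-1)^beta I forces alpha = beta (mod 2).
Enumerate parity-matched pairs: 3*17 odd-odd plus 3*16 even-even gives 99.
components with irreducible characters: 99; plus the single component of reducible (abelian) characters: total 100.

100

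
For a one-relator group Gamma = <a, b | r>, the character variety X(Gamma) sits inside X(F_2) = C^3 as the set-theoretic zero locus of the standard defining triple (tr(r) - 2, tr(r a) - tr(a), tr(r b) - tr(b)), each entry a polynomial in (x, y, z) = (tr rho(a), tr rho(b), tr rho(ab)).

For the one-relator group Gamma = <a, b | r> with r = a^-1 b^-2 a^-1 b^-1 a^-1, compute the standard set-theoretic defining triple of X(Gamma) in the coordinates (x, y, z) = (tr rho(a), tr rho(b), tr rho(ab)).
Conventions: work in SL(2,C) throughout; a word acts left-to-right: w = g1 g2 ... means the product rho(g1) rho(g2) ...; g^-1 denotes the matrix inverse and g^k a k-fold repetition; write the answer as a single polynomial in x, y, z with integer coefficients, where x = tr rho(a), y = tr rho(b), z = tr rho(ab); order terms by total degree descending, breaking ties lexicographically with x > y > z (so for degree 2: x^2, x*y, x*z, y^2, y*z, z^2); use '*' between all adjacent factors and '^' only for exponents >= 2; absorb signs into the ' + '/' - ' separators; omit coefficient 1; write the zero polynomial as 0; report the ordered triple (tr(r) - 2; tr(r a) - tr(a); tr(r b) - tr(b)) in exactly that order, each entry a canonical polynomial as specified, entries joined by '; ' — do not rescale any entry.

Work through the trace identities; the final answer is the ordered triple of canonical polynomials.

x*y*z^2 - x^2*z - y^2*z + z - 2; y*z^2 - x*z - x - y; x*y^2*z^2 - x^2*y*z - y^3*z - y*z^3 + x*z^2 + 3*y*z - x - y

trace(b^-1) = trace(b) = y
trace(b^-2) = trace(b^-1) trace(b) - trace(1) = y^2 - 2
use: trace(b^-1 a) = trace(a) trace(b) - trace(a b) = x*y - z
trace(b^-2 a) = trace(b^-1 a) trace(b) - trace(b^-1 a b) = x*y^2 - y*z - x
trace(a^-1 b^-2) = trace(b^-2) trace(a) - trace(b^-2 a) = y*z - x
trace(b^-2 a^-2) = trace(a^-1 b^-2) trace(a) - trace(a^-1 b^-2 a) = x*y*z - x^2 - y^2 + 2
trace(a^-2 b^-2 a^-1) = trace(b^-2 a^-2) trace(a) - trace(b^-2 a^-1) = x^2*y*z - x^3 - x*y^2 - y*z + 3*x
trace(a b a) = trace(a) trace(b a) - trace(b) = x*z - y
trace(a b a b) = trace(b a) trace(b a) - trace(1) = z^2 - 2
trace(b a b^-1 a) = trace(a b a) trace(b) - trace(a b a b) = x*y*z - y^2 - z^2 + 2
use: trace(b^-1 a^-1 b a) = trace(b a b^-1) trace(a) - trace(b a b^-1 a) = -x*y*z + x^2 + y^2 + z^2 - 2
apply: trace(a^-1 b^-1 a^-1 b) = trace(b^-1 a^-1 b) trace(a) - trace(b^-1 a^-1 b a) = x*y*z - y^2 - z^2 + 2
apply: trace(b^-1 a^-1 b a^-2) = trace(a^-1 b^-1 a^-1 b) trace(a) - trace(a^-1 b^-1 a^-1 b a) = x^2*y*z - x*y^2 - x*z^2 + x
trace(a^-2 b) = trace(b a^-1) trace(a) - trace(b) = x^2*y - x*z - y
apply: trace(a^-1 b a^-2) = trace(a^-2 b) trace(a) - trace(a^-2 b a) = x^3*y - x^2*z - 2*x*y + z
apply: trace(a^-2 b^-2 a^-1 b) = trace(b^-1 a^-1 b a^-2) trace(b) - trace(b^-1 a^-1 b a^-2 b) = x^2*y^2*z - x^3*y - x*y^3 - x*y*z^2 + x^2*z + 3*x*y - z
use: trace(a^-1 b^-2 a^-1 b^-1 a^-1) = trace(a^-2 b^-2 a^-1) trace(b) - trace(a^-2 b^-2 a^-1 b) = x*y*z^2 - x^2*z - y^2*z + z
trace(b^-1 a^-1 b^-2) = trace(b^-2 a^-1) trace(b) - trace(b^-2 a^-1 b)   [inverse elimination on b] = y^2*z - x*y - z
trace(b^-1 a b^-1 a^-1) = trace(a^-1 b^-1 a) trace(b) - trace(a^-1 b^-1 a b)   [inverse elimination on b] = x*y*z - x^2 - z^2 + 2
trace(b^-1 a^-1 b^-2 a) = trace(b^-1 a b^-1 a^-1) trace(b) - trace(b^-1 a b^-1 a^-1 b)   [inverse elimination on b] = x*y^2*z - x^2*y - y*z^2 + y
apply: trace(a^-1 b^-2 a^-1 b^-1) = trace(b^-1 a^-1 b^-2) trace(a) - trace(b^-1 a^-1 b^-2 a)   [inverse elimination on a] = y*z^2 - x*z - y
trace(b a^-1 b^-2 a^-1) = trace(a^-1 b a^-1 b^-1) trace(b) - trace(a^-1 b a^-1)  (eliminate b^-1) = x*y^2*z - x^2*y - y^3 - y*z^2 + x*z + 3*y
apply: trace(a^-1 b a^-1 b^-2 a^-1) = trace(b a^-1 b^-2 a^-1) trace(a) - trace(b a^-1 b^-2)  (eliminate a^-1) = x^2*y^2*z - x^3*y - x*y^3 - x*y*z^2 + x^2*z + 3*x*y - z
use: trace(b^2 a^-1 b^-1 a) = trace(b^-1 a b^2) trace(a) - trace(b^-1 a b^2 a)  (eliminate a^-1) = -x*y^2*z + x^2*y + y^3 + y*z^2 - 3*y
use: trace(b a^-1 b^-1 a^-1 b) = trace(b^2 a^-1 b^-1) trace(a) - trace(b^2 a^-1 b^-1 a)  (eliminate a^-1) = x*y^2*z - y^3 - y*z^2 - x*z + 3*y
trace(b a b a b a) = trace(b a b a) trace(b a) - trace(a b)  (split on b) = z^3 - 3*z
trace(a b a b a^-1 b) = trace(b a b a b) trace(a) - trace(b a b a b a)  (eliminate a^-1) = x*y*z^2 - x^2*z - z^3 - x*y + 3*z
trace(b a b a^-1 b^-1 a) = trace(a b a b a^-1) trace(b) - trace(a b a b a^-1 b)  (eliminate b^-1) = -x*y*z^2 + x^2*z + y^2*z + z^3 - 3*z
trace(b a^-1 b^-1 a^-1 b a) = trace(b a b a^-1 b^-1) trace(a) - trace(b a b a^-1 b^-1 a)  (eliminate a^-1) = x*y*z^2 - x^2*z - y^2*z - z^3 + x*y + 3*z
apply: trace(b^-1 a^-1 b a^-1 b a^-1) = trace(b a^-1 b^-1 a^-1 b) trace(a) - trace(b a^-1 b^-1 a^-1 b a)  (eliminate a^-1) = x^2*y^2*z - x*y^3 - 2*x*y*z^2 + y^2*z + z^3 + 2*x*y - 3*z
trace(b a^-1 b a^-1) = trace(b a^-1 b) trace(a) - trace(b a^-1 b a)  (eliminate a^-1) = x^2*y^2 - 2*x*y*z + z^2 - 2
trace(a^-1 b a^-1 b a^-1) = trace(b a^-1 b a^-1) trace(a) - trace(b a^-1 b)  (eliminate a^-1) = x^3*y^2 - 2*x^2*y*z - x*y^2 + x*z^2 + y*z - x
apply: trace(a^-1 b a^-1 b^-2 a^-1 b) = trace(b^-1 a^-1 b a^-1 b a^-1) trace(b) - trace(b^-1 a^-1 b a^-1 b a^-1 b)  (eliminate b^-1) = x^2*y^3*z - x^3*y^2 - x*y^4 - 2*x*y^2*z^2 + 2*x^2*y*z + y^3*z + y*z^3 + 3*x*y^2 - x*z^2 - 4*y*z + x
apply: trace(a^-1 b^-2 a^-1 b^-1 a^-1 b) = trace(a^-1 b a^-1 b^-2 a^-1) trace(b) - trace(a^-1 b a^-1 b^-2 a^-1 b)  (eliminate b^-1) = x*y^2*z^2 - x^2*y*z - y^3*z - y*z^3 + x*z^2 + 3*y*z - x
assemble the triple (trace(r) - 2; trace(r a) - x; trace(r b) - y)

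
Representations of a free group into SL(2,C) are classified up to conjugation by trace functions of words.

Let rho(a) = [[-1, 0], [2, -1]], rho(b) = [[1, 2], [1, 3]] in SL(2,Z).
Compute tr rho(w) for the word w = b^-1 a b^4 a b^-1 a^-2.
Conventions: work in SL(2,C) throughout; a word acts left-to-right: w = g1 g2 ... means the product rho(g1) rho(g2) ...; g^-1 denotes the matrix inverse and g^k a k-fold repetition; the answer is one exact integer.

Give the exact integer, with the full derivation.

4558

rho(b^-1) = [[3, -2], [-1, 1]]
... * rho(a) = [[-1, 0], [2, -1]]  ->  [[-7, 2], [3, -1]]
... * rho(b) = [[1, 2], [1, 3]]  ->  [[-5, -8], [2, 3]]
... * rho(b) = [[1, 2], [1, 3]]  ->  [[-13, -34], [5, 13]]
... * rho(b) = [[1, 2], [1, 3]]  ->  [[-47, -128], [18, 49]]
... * rho(b) = [[1, 2], [1, 3]]  ->  [[-175, -478], [67, 183]]
... * rho(a) = [[-1, 0], [2, -1]]  ->  [[-781, 478], [299, -183]]
... * rho(b^-1) = [[3, -2], [-1, 1]]  ->  [[-2821, 2040], [1080, -781]]
... * rho(a^-1) = [[-1, 0], [-2, -1]]  ->  [[-1259, -2040], [482, 781]]
... * rho(a^-1) = [[-1, 0], [-2, -1]]  ->  [[5339, 2040], [-2044, -781]]
tr = 5339 + -781 = 4558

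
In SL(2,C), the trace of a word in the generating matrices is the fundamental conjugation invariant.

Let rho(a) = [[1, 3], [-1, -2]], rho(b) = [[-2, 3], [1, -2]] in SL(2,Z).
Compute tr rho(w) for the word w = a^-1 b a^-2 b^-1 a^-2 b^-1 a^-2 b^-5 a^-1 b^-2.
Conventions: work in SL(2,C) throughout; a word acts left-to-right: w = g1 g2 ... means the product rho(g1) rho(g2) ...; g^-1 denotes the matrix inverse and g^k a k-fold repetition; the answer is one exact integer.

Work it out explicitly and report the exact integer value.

-43198

rho(a^-1) = [[-2, -3], [1, 1]]
... * rho(b) = [[-2, 3], [1, -2]]  ->  [[1, 0], [-1, 1]]
... * rho(a^-1) = [[-2, -3], [1, 1]]  ->  [[-2, -3], [3, 4]]
... * rho(a^-1) = [[-2, -3], [1, 1]]  ->  [[1, 3], [-2, -5]]
... * rho(b^-1) = [[-2, -3], [-1, -2]]  ->  [[-5, -9], [9, 16]]
... * rho(a^-1) = [[-2, -3], [1, 1]]  ->  [[1, 6], [-2, -11]]
... * rho(a^-1) = [[-2, -3], [1, 1]]  ->  [[4, 3], [-7, -5]]
... * rho(b^-1) = [[-2, -3], [-1, -2]]  ->  [[-11, -18], [19, 31]]
... * rho(a^-1) = [[-2, -3], [1, 1]]  ->  [[4, 15], [-7, -26]]
... * rho(a^-1) = [[-2, -3], [1, 1]]  ->  [[7, 3], [-12, -5]]
... * rho(b^-1) = [[-2, -3], [-1, -2]]  ->  [[-17, -27], [29, 46]]
... * rho(b^-1) = [[-2, -3], [-1, -2]]  ->  [[61, 105], [-104, -179]]
... * rho(b^-1) = [[-2, -3], [-1, -2]]  ->  [[-227, -393], [387, 670]]
... * rho(b^-1) = [[-2, -3], [-1, -2]]  ->  [[847, 1467], [-1444, -2501]]
... * rho(b^-1) = [[-2, -3], [-1, -2]]  ->  [[-3161, -5475], [5389, 9334]]
... * rho(a^-1) = [[-2, -3], [1, 1]]  ->  [[847, 4008], [-1444, -6833]]
... * rho(b^-1) = [[-2, -3], [-1, -2]]  ->  [[-5702, -10557], [9721, 17998]]
... * rho(b^-1) = [[-2, -3], [-1, -2]]  ->  [[21961, 38220], [-37440, -65159]]
tr = 21961 + -65159 = -43198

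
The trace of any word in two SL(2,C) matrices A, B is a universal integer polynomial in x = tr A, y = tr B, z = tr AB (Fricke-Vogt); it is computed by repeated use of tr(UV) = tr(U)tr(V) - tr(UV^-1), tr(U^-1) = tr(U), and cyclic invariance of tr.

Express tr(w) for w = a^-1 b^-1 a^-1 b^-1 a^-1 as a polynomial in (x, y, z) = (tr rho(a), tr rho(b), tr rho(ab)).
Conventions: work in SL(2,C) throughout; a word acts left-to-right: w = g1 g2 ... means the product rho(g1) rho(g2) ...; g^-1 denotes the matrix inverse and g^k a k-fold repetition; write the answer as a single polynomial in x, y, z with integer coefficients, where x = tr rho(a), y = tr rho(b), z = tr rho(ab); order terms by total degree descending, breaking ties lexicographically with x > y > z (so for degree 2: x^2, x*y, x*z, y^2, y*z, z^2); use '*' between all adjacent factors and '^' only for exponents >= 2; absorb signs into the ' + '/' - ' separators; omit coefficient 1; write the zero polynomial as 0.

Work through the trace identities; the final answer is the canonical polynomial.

x*z^2 - y*z - x

trace(a^-1) = trace(a) = x
use: trace(a^-1 b) = trace(b) trace(a) - trace(b a) = x*y - z
trace(b^-1 a^-1) = trace(a^-1) trace(b) - trace(a^-1 b) = z
trace(b^-1 a^-1 b^-1) = trace(b^-1 a^-1) trace(b) - trace(b^-1 a^-1 b) = y*z - x
use: trace(b a b a) = trace(a b) trace(a b) - trace(1) = z^2 - 2
apply: trace(a b a^-1 b) = trace(b a b) trace(a) - trace(b a b a) = x*y*z - x^2 - z^2 + 2
trace(a^-1 b^-1 a b) = trace(a b a^-1) trace(b) - trace(a b a^-1 b) = -x*y*z + x^2 + y^2 + z^2 - 2
trace(b^-1 a^-1 b^-1 a) = trace(a^-1 b^-1 a) trace(b) - trace(a^-1 b^-1 a b) = x*y*z - x^2 - z^2 + 2
apply: trace(b^-1 a^-1 b^-1 a^-1) = trace(b^-1 a^-1 b^-1) trace(a) - trace(b^-1 a^-1 b^-1 a) = z^2 - 2
apply: trace(a^-1 b^-1 a^-1 b^-1 a^-1) = trace(b^-1 a^-1 b^-1 a^-1) trace(a) - trace(b^-1 a^-1 b^-1) = x*z^2 - y*z - x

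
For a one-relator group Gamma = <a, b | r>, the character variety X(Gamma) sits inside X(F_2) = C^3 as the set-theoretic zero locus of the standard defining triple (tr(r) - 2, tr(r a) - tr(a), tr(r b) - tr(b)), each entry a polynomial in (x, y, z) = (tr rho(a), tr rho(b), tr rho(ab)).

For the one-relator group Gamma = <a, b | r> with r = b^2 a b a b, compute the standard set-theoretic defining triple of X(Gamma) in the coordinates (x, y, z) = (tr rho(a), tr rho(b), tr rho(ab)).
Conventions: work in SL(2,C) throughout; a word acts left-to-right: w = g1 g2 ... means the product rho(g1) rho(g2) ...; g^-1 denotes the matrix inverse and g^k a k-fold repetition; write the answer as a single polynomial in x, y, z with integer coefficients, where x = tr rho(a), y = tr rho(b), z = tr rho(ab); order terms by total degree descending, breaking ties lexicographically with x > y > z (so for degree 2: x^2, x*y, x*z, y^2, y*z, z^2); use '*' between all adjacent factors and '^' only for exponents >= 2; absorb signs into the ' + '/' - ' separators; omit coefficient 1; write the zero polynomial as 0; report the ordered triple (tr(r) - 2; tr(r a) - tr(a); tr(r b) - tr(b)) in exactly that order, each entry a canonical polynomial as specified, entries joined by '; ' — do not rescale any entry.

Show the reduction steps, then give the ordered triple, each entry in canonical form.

y^2*z^2 - x*y*z - y^2 - z^2; y*z^3 - x*z^2 - 2*y*z; y^3*z^2 - x*y^2*z - y^3 - 2*y*z^2 + x*z + 2*y

apply: tr(a b a b) = tr(a b)*tr(a b) - tr(1) = z^2 - 2
tr(a b a) = tr(a)*tr(b a) - tr(b) = x*z - y
tr(b a b a b) = tr(b)*tr(a b a b) - tr(a b a) = y*z^2 - x*z - y
tr(b^2 a b a b) = tr(b)*tr(b a b a b) - tr(b a b a) = y^2*z^2 - x*y*z - y^2 - z^2 + 2
apply: tr(a b a b a b) = tr(b a b a)*tr(b a) - tr(a b) = z^3 - 3*z
use: tr(b a b) = tr(b)*tr(a b) - tr(a) = y*z - x
tr(a b a b a) = tr(a)*tr(b a b a) - tr(b a b) = x*z^2 - y*z - x
use: tr(b^2 a b a b a) = tr(b)*tr(a b a b a b) - tr(a b a b a) = y*z^3 - x*z^2 - 2*y*z + x
apply: tr(b^2 a b a b^2) = tr(b)*tr(b^2 a b a b) - tr(b^2 a b a)   [square of b] = y^3*z^2 - x*y^2*z - y^3 - 2*y*z^2 + x*z + 3*y
assemble the triple (tr(r) - 2; tr(r a) - x; tr(r b) - y)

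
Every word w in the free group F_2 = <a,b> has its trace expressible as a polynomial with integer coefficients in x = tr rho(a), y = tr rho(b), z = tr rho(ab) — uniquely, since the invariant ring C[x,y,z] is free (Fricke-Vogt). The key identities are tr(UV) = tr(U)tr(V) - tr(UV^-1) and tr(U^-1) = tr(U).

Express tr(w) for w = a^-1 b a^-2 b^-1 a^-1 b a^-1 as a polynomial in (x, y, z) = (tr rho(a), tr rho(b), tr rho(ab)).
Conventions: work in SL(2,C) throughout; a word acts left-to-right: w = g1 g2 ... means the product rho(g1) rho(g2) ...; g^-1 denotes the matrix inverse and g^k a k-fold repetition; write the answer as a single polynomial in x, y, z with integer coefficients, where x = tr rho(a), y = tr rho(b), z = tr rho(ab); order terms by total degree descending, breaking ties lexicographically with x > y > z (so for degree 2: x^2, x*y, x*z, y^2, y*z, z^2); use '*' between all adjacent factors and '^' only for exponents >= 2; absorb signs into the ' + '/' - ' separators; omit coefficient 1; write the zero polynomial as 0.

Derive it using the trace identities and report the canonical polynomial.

x^4*y^2*z - x^3*y^3 - 2*x^3*y*z^2 + x^2*z^3 + x^3*y + x*y^3 + x*y*z^2 - x^2*z - x*y - z

use: trace(b^2) = trace(b) trace(b) - trace(1) = y^2 - 2
use: trace(b^2 a) = trace(b) trace(a b) - trace(a) = y*z - x
apply: trace(b a^-1 b) = trace(b^2) trace(a) - trace(b^2 a) = x*y^2 - y*z - x
use: trace(b a b a) = trace(b a) trace(b a) - trace(1) = z^2 - 2
trace(b a^-1 b a) = trace(b a b) trace(a) - trace(b a b a) = x*y*z - x^2 - z^2 + 2
apply: trace(a^-1 b a^-1 b) = trace(b a^-1 b) trace(a) - trace(b a^-1 b a) = x^2*y^2 - 2*x*y*z + z^2 - 2
trace(a^-1 b a^-2 b) = trace(a^-1 b a^-1 b) trace(a) - trace(a^-1 b a^-1 b a) = x^3*y^2 - 2*x^2*y*z - x*y^2 + x*z^2 + y*z - x
trace(b a^-2 b) = trace(b^2 a^-1) trace(a) - trace(b^2) = x^2*y^2 - x*y*z - x^2 - y^2 + 2
trace(a^-2 b a^-2 b) = trace(a^-1 b a^-2 b) trace(a) - trace(a^-1 b a^-2 b a) = x^4*y^2 - 2*x^3*y*z - 2*x^2*y^2 + x^2*z^2 + 2*x*y*z + y^2 - 2
apply: trace(a^-1 b a^-2 b a^-2) = trace(a^-2 b a^-2 b) trace(a) - trace(a^-2 b a^-2 b a) = x^5*y^2 - 2*x^4*y*z - 3*x^3*y^2 + x^3*z^2 + 4*x^2*y*z + 2*x*y^2 - x*z^2 - y*z - x
apply: trace(b^3) = trace(b) trace(b^2) - trace(b) = y^3 - 3*y
apply: trace(b^3 a) = trace(b) trace(b a b) - trace(b a) = y^2*z - x*y - z
trace(b a^-1 b^2) = trace(b^3) trace(a) - trace(b^3 a) = x*y^3 - y^2*z - 2*x*y + z
apply: trace(a b a) = trace(a) trace(b a) - trace(b) = x*z - y
use: trace(b^2 a b a) = trace(b) trace(a b a b) - trace(a b a) = y*z^2 - x*z - y
trace(b a^-1 b^2 a) = trace(b^2 a b) trace(a) - trace(b^2 a b a) = x*y^2*z - x^2*y - y*z^2 + y
apply: trace(a^-1 b a^-1 b^2) = trace(b a^-1 b^2) trace(a) - trace(b a^-1 b^2 a) = x^2*y^3 - 2*x*y^2*z - x^2*y + y*z^2 + x*z - y
use: trace(b a^-2 b a^-1 b) = trace(a^-1 b a^-1 b^2) trace(a) - trace(a^-1 b a^-1 b^2 a) = x^3*y^3 - 2*x^2*y^2*z - x^3*y - x*y^3 + x*y*z^2 + x^2*z + y^2*z + x*y - z
use: trace(b a b a b a) = trace(b a b a) trace(b a) - trace(a b) = z^3 - 3*z
apply: trace(b a b a^-1 b a) = trace(b a b a b) trace(a) - trace(b a b a b a) = x*y*z^2 - x^2*z - z^3 - x*y + 3*z
trace(a^-1 b a^-1 b a b) = trace(b a b a^-1 b) trace(a) - trace(b a b a^-1 b a) = x^2*y^2*z - x^3*y - 2*x*y*z^2 + x^2*z + z^3 + 2*x*y - 3*z
trace(b a^-1 b a b) = trace(b a b^2) trace(a) - trace(b a b^2 a) = x*y^2*z - x^2*y - y*z^2 + y
trace(b a^-2 b a^-1 b a) = trace(a^-1 b a^-1 b a b) trace(a) - trace(a^-1 b a^-1 b a b a) = x^3*y^2*z - x^4*y - 2*x^2*y*z^2 + x^3*z - x*y^2*z + x*z^3 + 3*x^2*y + y*z^2 - 3*x*z - y
trace(a^-1 b a^-2 b a^-1 b) = trace(b a^-2 b a^-1 b) trace(a) - trace(b a^-2 b a^-1 b a) = x^4*y^3 - 3*x^3*y^2*z - x^2*y^3 + 3*x^2*y*z^2 + 2*x*y^2*z - x*z^3 - 2*x^2*y - y*z^2 + 2*x*z + y
use: trace(a^-1 b a^-2 b a^-2 b) = trace(a^-1 b a^-2 b a^-1 b) trace(a) - trace(a^-1 b a^-2 b a^-1 b a) = x^5*y^3 - 3*x^4*y^2*z - 2*x^3*y^3 + 3*x^3*y*z^2 + 4*x^2*y^2*z - x^2*z^3 - x^3*y + x*y^3 - 2*x*y*z^2 + x^2*z - y^2*z + z
trace(a^-1 b a^-2 b^-1 a^-1 b a^-1) = trace(a^-1 b a^-2 b a^-2) trace(b) - trace(a^-1 b a^-2 b a^-2 b) = x^4*y^2*z - x^3*y^3 - 2*x^3*y*z^2 + x^2*z^3 + x^3*y + x*y^3 + x*y*z^2 - x^2*z - x*y - z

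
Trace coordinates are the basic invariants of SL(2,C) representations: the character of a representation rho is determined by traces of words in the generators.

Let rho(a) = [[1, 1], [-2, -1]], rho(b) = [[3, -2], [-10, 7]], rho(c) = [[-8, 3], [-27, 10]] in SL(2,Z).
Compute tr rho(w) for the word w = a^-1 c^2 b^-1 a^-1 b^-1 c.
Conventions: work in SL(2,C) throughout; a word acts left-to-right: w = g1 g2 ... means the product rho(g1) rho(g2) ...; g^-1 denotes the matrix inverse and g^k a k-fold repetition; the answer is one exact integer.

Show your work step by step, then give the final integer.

rho(a^-1) = [[-1, -1], [2, 1]]
... * rho(c) = [[-8, 3], [-27, 10]]  ->  [[35, -13], [-43, 16]]
... * rho(c) = [[-8, 3], [-27, 10]]  ->  [[71, -25], [-88, 31]]
... * rho(b^-1) = [[7, 2], [10, 3]]  ->  [[247, 67], [-306, -83]]
... * rho(a^-1) = [[-1, -1], [2, 1]]  ->  [[-113, -180], [140, 223]]
... * rho(b^-1) = [[7, 2], [10, 3]]  ->  [[-2591, -766], [3210, 949]]
... * rho(c) = [[-8, 3], [-27, 10]]  ->  [[41410, -15433], [-51303, 19120]]
tr = 41410 + 19120 = 60530

60530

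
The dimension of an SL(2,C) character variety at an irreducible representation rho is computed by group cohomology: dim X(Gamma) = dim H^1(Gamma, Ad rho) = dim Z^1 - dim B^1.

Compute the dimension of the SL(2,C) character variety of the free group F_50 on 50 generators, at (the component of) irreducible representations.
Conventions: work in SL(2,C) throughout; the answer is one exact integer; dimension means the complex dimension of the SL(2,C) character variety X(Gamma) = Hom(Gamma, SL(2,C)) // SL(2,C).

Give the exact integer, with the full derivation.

147

Gamma = F_50 has 50 generators and no relators.
So Z^1 = (sl_2)^50 in full: dim Z^1 = 150.
Irreducibility makes the coboundary map sl_2 -> Z^1 injective (trivial centralizer), so dim B^1 = 3.
dim X = dim H^1 = dim Z^1 - dim B^1 = 150 - 3 = 147.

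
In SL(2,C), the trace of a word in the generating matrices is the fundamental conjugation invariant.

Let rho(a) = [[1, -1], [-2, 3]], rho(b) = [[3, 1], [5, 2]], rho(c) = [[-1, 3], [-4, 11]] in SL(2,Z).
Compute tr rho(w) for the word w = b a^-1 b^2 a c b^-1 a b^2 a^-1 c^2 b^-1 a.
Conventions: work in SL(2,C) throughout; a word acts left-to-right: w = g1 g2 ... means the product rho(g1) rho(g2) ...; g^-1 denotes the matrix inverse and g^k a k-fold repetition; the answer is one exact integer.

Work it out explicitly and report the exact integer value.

365694982

rho(b) = [[3, 1], [5, 2]]
... * rho(a^-1) = [[3, 1], [2, 1]]  ->  [[11, 4], [19, 7]]
... * rho(b) = [[3, 1], [5, 2]]  ->  [[53, 19], [92, 33]]
... * rho(b) = [[3, 1], [5, 2]]  ->  [[254, 91], [441, 158]]
... * rho(a) = [[1, -1], [-2, 3]]  ->  [[72, 19], [125, 33]]
... * rho(c) = [[-1, 3], [-4, 11]]  ->  [[-148, 425], [-257, 738]]
... * rho(b^-1) = [[2, -1], [-5, 3]]  ->  [[-2421, 1423], [-4204, 2471]]
... * rho(a) = [[1, -1], [-2, 3]]  ->  [[-5267, 6690], [-9146, 11617]]
... * rho(b) = [[3, 1], [5, 2]]  ->  [[17649, 8113], [30647, 14088]]
... * rho(b) = [[3, 1], [5, 2]]  ->  [[93512, 33875], [162381, 58823]]
... * rho(a^-1) = [[3, 1], [2, 1]]  ->  [[348286, 127387], [604789, 221204]]
... * rho(c) = [[-1, 3], [-4, 11]]  ->  [[-857834, 2446115], [-1489605, 4247611]]
... * rho(c) = [[-1, 3], [-4, 11]]  ->  [[-8926626, 24333763], [-15500839, 42254906]]
... * rho(b^-1) = [[2, -1], [-5, 3]]  ->  [[-139522067, 81927915], [-242276208, 142265557]]
... * rho(a) = [[1, -1], [-2, 3]]  ->  [[-303377897, 385305812], [-526807322, 669072879]]
tr = -303377897 + 669072879 = 365694982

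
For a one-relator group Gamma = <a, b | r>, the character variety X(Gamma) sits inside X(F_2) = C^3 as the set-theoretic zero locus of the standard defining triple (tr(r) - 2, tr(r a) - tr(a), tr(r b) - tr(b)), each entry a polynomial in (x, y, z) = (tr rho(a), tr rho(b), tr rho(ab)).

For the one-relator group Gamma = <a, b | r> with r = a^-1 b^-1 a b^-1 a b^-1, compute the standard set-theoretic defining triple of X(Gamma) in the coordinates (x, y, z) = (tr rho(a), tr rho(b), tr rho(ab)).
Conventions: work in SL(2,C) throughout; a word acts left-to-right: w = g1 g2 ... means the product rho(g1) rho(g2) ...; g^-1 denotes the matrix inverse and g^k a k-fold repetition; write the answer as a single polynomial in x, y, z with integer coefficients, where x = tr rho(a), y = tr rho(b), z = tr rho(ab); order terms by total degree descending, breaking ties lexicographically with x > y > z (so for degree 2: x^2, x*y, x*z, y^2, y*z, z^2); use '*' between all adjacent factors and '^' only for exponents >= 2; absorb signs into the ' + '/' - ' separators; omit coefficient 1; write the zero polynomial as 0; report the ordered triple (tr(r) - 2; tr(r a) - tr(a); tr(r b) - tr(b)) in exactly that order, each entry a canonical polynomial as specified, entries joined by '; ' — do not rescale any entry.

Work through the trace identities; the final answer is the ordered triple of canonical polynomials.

x^2*y^2*z - x^3*y - 2*x*y*z^2 + x^2*z + z^3 + 2*x*y - 3*z - 2; x^2*y^3 - 2*x*y^2*z - x^2*y + y*z^2 + x*z - x - y; x*y^2 - y*z - x - y

so tr(a^2) = tr(a)*tr(a) - tr(1)   [square of a] = x^2 - 2
tr(a^2 b) = tr(a)*tr(b a) - tr(b)   [square of a] = x*z - y
reduce: tr(a b^-1 a) = tr(a^2)*tr(b) - tr(a^2 b)   [inverse elimination on b] = x^2*y - x*z - y
tr(a b a b) = tr(b a)*tr(b a) - tr(1)   [split at a repeated b] = z^2 - 2
so tr(a b^-1 a b) = tr(a b a)*tr(b) - tr(a b a b)   [inverse elimination on b] = x*y*z - y^2 - z^2 + 2
so tr(a b^-1 a b^-1) = tr(a b^-1 a)*tr(b) - tr(a b^-1 a b)   [inverse elimination on b] = x^2*y^2 - 2*x*y*z + z^2 - 2
reduce: tr(b^-1 a b^-1 a b^-1) = tr(a b^-1 a b^-1)*tr(b) - tr(a b^-1 a)   [inverse elimination on b] = x^2*y^3 - 2*x*y^2*z - x^2*y + y*z^2 + x*z - y
tr(a^3) = tr(a)*tr(a^2) - tr(a)   [square of a] = x^3 - 3*x
tr(a^3 b) = tr(a)*tr(b a^2) - tr(b a)   [square of a] = x^2*z - x*y - z
reduce: tr(a b^-1 a^2) = tr(a^3)*tr(b) - tr(a^3 b)   [inverse elimination on b] = x^3*y - x^2*z - 2*x*y + z
tr(b a b) = tr(b)*tr(a b) - tr(a)   [square of b] = y*z - x
reduce: tr(a^2 b a b) = tr(a)*tr(b a b a) - tr(b a b)   [square of a] = x*z^2 - y*z - x
reduce: tr(a b^-1 a^2 b) = tr(a^2 b a)*tr(b) - tr(a^2 b a b)   [inverse elimination on b] = x^2*y*z - x*y^2 - x*z^2 + x
reduce: tr(a b^-1 a b^-1 a) = tr(a b^-1 a^2)*tr(b) - tr(a b^-1 a^2 b)   [inverse elimination on b] = x^3*y^2 - 2*x^2*y*z - x*y^2 + x*z^2 + y*z - x
so tr(a b a b a b) = tr(b a)*tr(b a b a) - tr(b^-1 a^-1)   [split at a repeated b] = z^3 - 3*z
tr(a b a b^-1 a b) = tr(a b a b a)*tr(b) - tr(a b a b a b)   [inverse elimination on b] = x*y*z^2 - y^2*z - z^3 - x*y + 3*z
tr(a b^-1 a b^-1 a b) = tr(a b a b^-1 a)*tr(b) - tr(a b a b^-1 a b)   [inverse elimination on b] = x^2*y^2*z - x*y^3 - 2*x*y*z^2 + y^2*z + z^3 + 2*x*y - 3*z
tr(b^-1 a b^-1 a b^-1 a) = tr(a b^-1 a b^-1 a)*tr(b) - tr(a b^-1 a b^-1 a b)   [inverse elimination on b] = x^3*y^3 - 3*x^2*y^2*z + 3*x*y*z^2 - z^3 - 3*x*y + 3*z
so tr(a^-1 b^-1 a b^-1 a b^-1) = tr(b^-1 a b^-1 a b^-1)*tr(a) - tr(b^-1 a b^-1 a b^-1 a)   [inverse elimination on a] = x^2*y^2*z - x^3*y - 2*x*y*z^2 + x^2*z + z^3 + 2*x*y - 3*z
tr(b^-1 a) = tr(a)*tr(b) - tr(a b) = x*y - z
tr(b^-1 a b^-1) = tr(b^-1 a)*tr(b) - tr(b^-1 a b) = x*y^2 - y*z - x
assemble the triple (tr(r) - 2; tr(r a) - x; tr(r b) - y)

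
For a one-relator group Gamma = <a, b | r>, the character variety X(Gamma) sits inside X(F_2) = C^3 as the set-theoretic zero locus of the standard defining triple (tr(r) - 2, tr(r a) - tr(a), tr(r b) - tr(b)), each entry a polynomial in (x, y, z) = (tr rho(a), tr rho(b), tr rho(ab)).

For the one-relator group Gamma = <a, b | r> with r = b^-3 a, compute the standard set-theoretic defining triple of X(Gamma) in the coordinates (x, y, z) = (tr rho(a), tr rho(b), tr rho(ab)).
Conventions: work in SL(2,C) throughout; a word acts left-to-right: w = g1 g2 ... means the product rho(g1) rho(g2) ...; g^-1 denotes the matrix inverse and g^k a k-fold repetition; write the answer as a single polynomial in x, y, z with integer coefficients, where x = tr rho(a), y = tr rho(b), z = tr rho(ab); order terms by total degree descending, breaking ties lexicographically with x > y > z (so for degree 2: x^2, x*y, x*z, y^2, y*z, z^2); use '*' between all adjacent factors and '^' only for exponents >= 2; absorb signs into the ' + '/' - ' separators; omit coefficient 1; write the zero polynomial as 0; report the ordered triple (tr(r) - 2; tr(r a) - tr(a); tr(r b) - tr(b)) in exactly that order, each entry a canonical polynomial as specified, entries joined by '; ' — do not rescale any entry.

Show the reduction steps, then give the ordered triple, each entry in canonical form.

tr(a b^-1) = tr(a) * tr(b) - tr(a b)   [inverse elimination on b] = x*y - z
tr(b^-2 a) = tr(a b^-1) * tr(b) - tr(a)   [inverse elimination on b] = x*y^2 - y*z - x
tr(b^-3 a) = tr(b^-2 a) * tr(b) - tr(b^-2 a b)   [inverse elimination on b] = x*y^3 - y^2*z - 2*x*y + z
apply: tr(a^2) = tr(a) * tr(a) - tr(1)  (reduce the a square) = x^2 - 2
tr(a^2 b) = tr(a) * tr(b a) - tr(b)  (reduce the a square) = x*z - y
use: tr(a^2 b^-1) = tr(a^2) * tr(b) - tr(a^2 b)  (eliminate b^-1) = x^2*y - x*z - y
tr(b^-1 a^2 b^-1) = tr(a^2 b^-1) * tr(b) - tr(a^2)  (eliminate b^-1) = x^2*y^2 - x*y*z - x^2 - y^2 + 2
apply: tr(b^-3 a^2) = tr(b^-1 a^2 b^-1) * tr(b) - tr(b^-1 a^2)  (eliminate b^-1) = x^2*y^3 - x*y^2*z - 2*x^2*y - y^3 + x*z + 3*y
assemble the triple (tr(r) - 2; tr(r a) - x; tr(r b) - y)

x*y^3 - y^2*z - 2*x*y + z - 2; x^2*y^3 - x*y^2*z - 2*x^2*y - y^3 + x*z - x + 3*y; x*y^2 - y*z - x - y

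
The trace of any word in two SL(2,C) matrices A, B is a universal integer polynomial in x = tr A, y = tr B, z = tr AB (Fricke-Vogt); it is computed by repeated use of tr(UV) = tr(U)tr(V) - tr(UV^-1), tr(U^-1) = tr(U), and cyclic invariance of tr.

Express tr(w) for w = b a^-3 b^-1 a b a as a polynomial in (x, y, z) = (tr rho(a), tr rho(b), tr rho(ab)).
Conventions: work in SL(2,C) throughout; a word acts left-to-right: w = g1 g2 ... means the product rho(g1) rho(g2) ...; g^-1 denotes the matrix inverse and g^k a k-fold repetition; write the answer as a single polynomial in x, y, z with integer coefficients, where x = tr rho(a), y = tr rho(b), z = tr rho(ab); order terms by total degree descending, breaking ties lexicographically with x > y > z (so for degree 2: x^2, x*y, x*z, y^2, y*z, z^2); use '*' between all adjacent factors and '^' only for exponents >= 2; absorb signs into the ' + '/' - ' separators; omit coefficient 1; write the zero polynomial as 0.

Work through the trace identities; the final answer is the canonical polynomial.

-x^3*y*z^2 + x^4*z + x^2*y^2*z + x^2*z^3 + x*y*z^2 - 5*x^2*z - y^2*z - z^3 + x*y + 3*z

so trace(a b a) = trace(a) * trace(b a) - trace(b)  (reduce the a square) = x*z - y
so trace(b a b a) = trace(b a) * trace(b a) - trace(1)  (split on b) = z^2 - 2
trace(b a b) = trace(b) * trace(a b) - trace(a)  (reduce the b square) = y*z - x
trace(a b a b a) = trace(a) * trace(b a b a) - trace(b a b)  (reduce the a square) = x*z^2 - y*z - x
trace(a b a b a b) = trace(b a) * trace(b a b a) - trace(b^-1 a^-1)  (split on b) = z^3 - 3*z
trace(b^-1 a b a b a) = trace(a b a b a) * trace(b) - trace(a b a b a b)  (eliminate b^-1) = x*y*z^2 - y^2*z - z^3 - x*y + 3*z
so trace(a^-1 b^-1 a b a b) = trace(b^-1 a b a b) * trace(a) - trace(b^-1 a b a b a)  (eliminate a^-1) = -x*y*z^2 + x^2*z + y^2*z + z^3 - 3*z
reduce: trace(b^-1 a b a b a^-2) = trace(a^-1 b^-1 a b a b) * trace(a) - trace(a^-1 b^-1 a b a b a)  (eliminate a^-1) = -x^2*y*z^2 + x^3*z + x*y^2*z + x*z^3 - 4*x*z + y
trace(b a^-3 b^-1 a b a) = trace(b^-1 a b a b a^-2) * trace(a) - trace(b^-1 a b a b a^-1)  (eliminate a^-1) = -x^3*y*z^2 + x^4*z + x^2*y^2*z + x^2*z^3 + x*y*z^2 - 5*x^2*z - y^2*z - z^3 + x*y + 3*z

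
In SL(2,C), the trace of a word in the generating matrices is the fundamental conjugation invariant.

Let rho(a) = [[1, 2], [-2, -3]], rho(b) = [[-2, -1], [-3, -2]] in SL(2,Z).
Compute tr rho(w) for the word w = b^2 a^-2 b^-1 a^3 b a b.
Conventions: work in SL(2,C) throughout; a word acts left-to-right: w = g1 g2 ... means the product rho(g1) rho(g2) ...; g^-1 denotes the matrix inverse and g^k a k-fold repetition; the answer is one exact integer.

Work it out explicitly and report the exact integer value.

rho(b) = [[-2, -1], [-3, -2]]
... * rho(b) = [[-2, -1], [-3, -2]]  ->  [[7, 4], [12, 7]]
... * rho(a^-1) = [[-3, -2], [2, 1]]  ->  [[-13, -10], [-22, -17]]
... * rho(a^-1) = [[-3, -2], [2, 1]]  ->  [[19, 16], [32, 27]]
... * rho(b^-1) = [[-2, 1], [3, -2]]  ->  [[10, -13], [17, -22]]
... * rho(a) = [[1, 2], [-2, -3]]  ->  [[36, 59], [61, 100]]
... * rho(a) = [[1, 2], [-2, -3]]  ->  [[-82, -105], [-139, -178]]
... * rho(a) = [[1, 2], [-2, -3]]  ->  [[128, 151], [217, 256]]
... * rho(b) = [[-2, -1], [-3, -2]]  ->  [[-709, -430], [-1202, -729]]
... * rho(a) = [[1, 2], [-2, -3]]  ->  [[151, -128], [256, -217]]
... * rho(b) = [[-2, -1], [-3, -2]]  ->  [[82, 105], [139, 178]]
tr = 82 + 178 = 260

260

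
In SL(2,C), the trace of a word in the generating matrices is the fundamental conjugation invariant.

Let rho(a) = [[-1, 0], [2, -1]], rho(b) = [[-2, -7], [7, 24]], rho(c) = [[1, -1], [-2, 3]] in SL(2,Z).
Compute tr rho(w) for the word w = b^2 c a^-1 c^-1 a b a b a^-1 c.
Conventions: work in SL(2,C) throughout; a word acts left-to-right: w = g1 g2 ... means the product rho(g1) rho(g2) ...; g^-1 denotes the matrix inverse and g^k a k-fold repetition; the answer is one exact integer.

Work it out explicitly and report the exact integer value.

1517470

rho(b) = [[-2, -7], [7, 24]]
... * rho(b) = [[-2, -7], [7, 24]]  ->  [[-45, -154], [154, 527]]
... * rho(c) = [[1, -1], [-2, 3]]  ->  [[263, -417], [-900, 1427]]
... * rho(a^-1) = [[-1, 0], [-2, -1]]  ->  [[571, 417], [-1954, -1427]]
... * rho(c^-1) = [[3, 1], [2, 1]]  ->  [[2547, 988], [-8716, -3381]]
... * rho(a) = [[-1, 0], [2, -1]]  ->  [[-571, -988], [1954, 3381]]
... * rho(b) = [[-2, -7], [7, 24]]  ->  [[-5774, -19715], [19759, 67466]]
... * rho(a) = [[-1, 0], [2, -1]]  ->  [[-33656, 19715], [115173, -67466]]
... * rho(b) = [[-2, -7], [7, 24]]  ->  [[205317, 708752], [-702608, -2425395]]
... * rho(a^-1) = [[-1, 0], [-2, -1]]  ->  [[-1622821, -708752], [5553398, 2425395]]
... * rho(c) = [[1, -1], [-2, 3]]  ->  [[-205317, -503435], [702608, 1722787]]
tr = -205317 + 1722787 = 1517470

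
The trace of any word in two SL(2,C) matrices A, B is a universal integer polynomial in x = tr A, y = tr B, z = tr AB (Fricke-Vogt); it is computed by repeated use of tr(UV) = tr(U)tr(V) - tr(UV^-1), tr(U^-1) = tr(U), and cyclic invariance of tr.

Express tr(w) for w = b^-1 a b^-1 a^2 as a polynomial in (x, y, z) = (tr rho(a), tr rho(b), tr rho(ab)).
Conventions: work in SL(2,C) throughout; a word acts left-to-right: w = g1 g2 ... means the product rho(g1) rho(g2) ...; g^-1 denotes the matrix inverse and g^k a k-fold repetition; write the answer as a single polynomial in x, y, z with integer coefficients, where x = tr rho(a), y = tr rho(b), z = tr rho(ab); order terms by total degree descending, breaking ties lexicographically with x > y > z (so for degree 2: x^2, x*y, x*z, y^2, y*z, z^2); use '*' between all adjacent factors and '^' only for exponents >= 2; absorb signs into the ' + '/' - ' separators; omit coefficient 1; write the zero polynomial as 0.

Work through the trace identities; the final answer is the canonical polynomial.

x^3*y^2 - 2*x^2*y*z - x*y^2 + x*z^2 + y*z - x

and tr(a^2) = tr(a) * tr(a) - tr(1)   [square of a] = x^2 - 2
tr(a^3) = tr(a) * tr(a^2) - tr(a)   [square of a] = x^3 - 3*x
and tr(b a^2) = tr(a) * tr(b a) - tr(b)   [square of a] = x*z - y
and tr(a^3 b) = tr(a) * tr(b a^2) - tr(b a)   [square of a] = x^2*z - x*y - z
next, tr(a b^-1 a^2) = tr(a^3) * tr(b) - tr(a^3 b)   [inverse elimination on b] = x^3*y - x^2*z - 2*x*y + z
tr(b a b a) = tr(a b) * tr(a b) - tr(1)   [split at a repeated a] = z^2 - 2
next, tr(b a b) = tr(b) * tr(a b) - tr(a)   [square of b] = y*z - x
tr(a^2 b a b) = tr(a) * tr(b a b a) - tr(b a b)   [square of a] = x*z^2 - y*z - x
tr(a b^-1 a^2 b) = tr(a^2 b a) * tr(b) - tr(a^2 b a b)   [inverse elimination on b] = x^2*y*z - x*y^2 - x*z^2 + x
and tr(b^-1 a b^-1 a^2) = tr(a b^-1 a^2) * tr(b) - tr(a b^-1 a^2 b)   [inverse elimination on b] = x^3*y^2 - 2*x^2*y*z - x*y^2 + x*z^2 + y*z - x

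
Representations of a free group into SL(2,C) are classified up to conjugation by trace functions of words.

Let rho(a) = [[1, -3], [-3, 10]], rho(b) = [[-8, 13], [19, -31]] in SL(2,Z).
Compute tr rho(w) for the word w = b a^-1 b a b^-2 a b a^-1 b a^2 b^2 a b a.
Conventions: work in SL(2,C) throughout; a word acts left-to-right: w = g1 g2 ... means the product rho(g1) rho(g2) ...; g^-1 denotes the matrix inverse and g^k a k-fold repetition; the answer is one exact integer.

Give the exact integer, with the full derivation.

-1164483119328860523

rho(b) = [[-8, 13], [19, -31]]
... * rho(a^-1) = [[10, 3], [3, 1]]  ->  [[-41, -11], [97, 26]]
... * rho(b) = [[-8, 13], [19, -31]]  ->  [[119, -192], [-282, 455]]
... * rho(a) = [[1, -3], [-3, 10]]  ->  [[695, -2277], [-1647, 5396]]
... * rho(b^-1) = [[-31, -13], [-19, -8]]  ->  [[21718, 9181], [-51467, -21757]]
... * rho(b^-1) = [[-31, -13], [-19, -8]]  ->  [[-847697, -355782], [2008860, 843127]]
... * rho(a) = [[1, -3], [-3, 10]]  ->  [[219649, -1014729], [-520521, 2404690]]
... * rho(b) = [[-8, 13], [19, -31]]  ->  [[-21037043, 34312036], [49853278, -81312163]]
... * rho(a^-1) = [[10, 3], [3, 1]]  ->  [[-107434322, -28799093], [254596291, 68247671]]
... * rho(b) = [[-8, 13], [19, -31]]  ->  [[312291809, -503874303], [-740064579, 1194073982]]
... * rho(a) = [[1, -3], [-3, 10]]  ->  [[1823914718, -5975618457], [-4322286525, 14160933557]]
... * rho(a) = [[1, -3], [-3, 10]]  ->  [[19750770089, -65227928724], [-46805087196, 154576195145]]
... * rho(b) = [[-8, 13], [19, -31]]  ->  [[-1397336806468, 2278825801601], [3311388405323, -5400328183043]]
... * rho(b) = [[-8, 13], [19, -31]]  ->  [[54476384682163, -88808978333715], [-129097342720401, 210458222943532]]
... * rho(a) = [[1, -3], [-3, 10]]  ->  [[320903319683308, -1051518937383639], [-760472011550997, 2491874257596523]]
... * rho(b) = [[-8, 13], [19, -31]]  ->  [[-22546086367755605, 36768830214775813], [53429386986741913, -87134238135655174]]
... * rho(a) = [[1, -3], [-3, 10]]  ->  [[-132852577012083044, 435326561251024945], [314832101393707435, -1031630542316777479]]
tr = -132852577012083044 + -1031630542316777479 = -1164483119328860523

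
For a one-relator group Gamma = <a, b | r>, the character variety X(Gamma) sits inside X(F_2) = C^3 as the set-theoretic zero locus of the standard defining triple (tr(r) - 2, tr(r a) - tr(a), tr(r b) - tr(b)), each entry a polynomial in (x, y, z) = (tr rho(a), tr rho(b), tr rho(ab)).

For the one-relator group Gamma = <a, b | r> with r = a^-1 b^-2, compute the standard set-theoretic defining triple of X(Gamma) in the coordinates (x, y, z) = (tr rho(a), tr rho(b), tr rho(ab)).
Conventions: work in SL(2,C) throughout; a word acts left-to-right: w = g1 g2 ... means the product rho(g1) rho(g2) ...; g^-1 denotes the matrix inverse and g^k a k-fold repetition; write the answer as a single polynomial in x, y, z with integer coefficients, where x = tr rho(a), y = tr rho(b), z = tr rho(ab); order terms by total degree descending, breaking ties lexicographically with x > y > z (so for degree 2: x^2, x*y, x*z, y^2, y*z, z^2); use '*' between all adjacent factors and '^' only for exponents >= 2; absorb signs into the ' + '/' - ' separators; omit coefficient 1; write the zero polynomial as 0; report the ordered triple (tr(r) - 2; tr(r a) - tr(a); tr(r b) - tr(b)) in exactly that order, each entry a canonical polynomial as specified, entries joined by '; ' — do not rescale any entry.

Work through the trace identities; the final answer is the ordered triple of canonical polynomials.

trace(b^-1) = trace(b) = y
next, trace(b^-1 a) = trace(a) trace(b) - trace(a b) = x*y - z
and trace(a^-1 b^-1) = trace(b^-1) trace(a) - trace(b^-1 a) = z
trace(a^-1 b^-2) = trace(a^-1 b^-1) trace(b) - trace(a^-1) = y*z - x
next, trace(b^-2) = trace(b^-1) trace(b) - trace(1) = y^2 - 2
assemble the triple (trace(r) - 2; trace(r a) - x; trace(r b) - y)

y*z - x - 2; y^2 - x - 2; -y + z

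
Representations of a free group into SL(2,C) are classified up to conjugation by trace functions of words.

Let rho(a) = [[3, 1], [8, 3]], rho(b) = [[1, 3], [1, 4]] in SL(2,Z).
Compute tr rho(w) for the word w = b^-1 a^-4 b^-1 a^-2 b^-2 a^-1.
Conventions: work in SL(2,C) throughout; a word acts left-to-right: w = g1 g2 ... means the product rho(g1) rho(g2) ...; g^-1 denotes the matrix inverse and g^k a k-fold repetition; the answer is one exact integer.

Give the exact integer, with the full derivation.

364116056

rho(b^-1) = [[4, -3], [-1, 1]]
... * rho(a^-1) = [[3, -1], [-8, 3]]  ->  [[36, -13], [-11, 4]]
... * rho(a^-1) = [[3, -1], [-8, 3]]  ->  [[212, -75], [-65, 23]]
... * rho(a^-1) = [[3, -1], [-8, 3]]  ->  [[1236, -437], [-379, 134]]
... * rho(a^-1) = [[3, -1], [-8, 3]]  ->  [[7204, -2547], [-2209, 781]]
... * rho(b^-1) = [[4, -3], [-1, 1]]  ->  [[31363, -24159], [-9617, 7408]]
... * rho(a^-1) = [[3, -1], [-8, 3]]  ->  [[287361, -103840], [-88115, 31841]]
... * rho(a^-1) = [[3, -1], [-8, 3]]  ->  [[1692803, -598881], [-519073, 183638]]
... * rho(b^-1) = [[4, -3], [-1, 1]]  ->  [[7370093, -5677290], [-2259930, 1740857]]
... * rho(b^-1) = [[4, -3], [-1, 1]]  ->  [[35157662, -27787569], [-10780577, 8520647]]
... * rho(a^-1) = [[3, -1], [-8, 3]]  ->  [[327773538, -118520369], [-100506907, 36342518]]
tr = 327773538 + 36342518 = 364116056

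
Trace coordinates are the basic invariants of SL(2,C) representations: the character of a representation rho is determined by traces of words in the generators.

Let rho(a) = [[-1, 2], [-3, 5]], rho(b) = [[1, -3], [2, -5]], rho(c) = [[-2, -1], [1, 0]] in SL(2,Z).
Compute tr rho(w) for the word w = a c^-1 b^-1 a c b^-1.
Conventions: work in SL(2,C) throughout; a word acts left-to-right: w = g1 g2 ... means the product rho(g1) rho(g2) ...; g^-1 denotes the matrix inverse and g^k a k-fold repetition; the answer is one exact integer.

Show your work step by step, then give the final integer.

rho(a) = [[-1, 2], [-3, 5]]
... * rho(c^-1) = [[0, 1], [-1, -2]]  ->  [[-2, -5], [-5, -13]]
... * rho(b^-1) = [[-5, 3], [-2, 1]]  ->  [[20, -11], [51, -28]]
... * rho(a) = [[-1, 2], [-3, 5]]  ->  [[13, -15], [33, -38]]
... * rho(c) = [[-2, -1], [1, 0]]  ->  [[-41, -13], [-104, -33]]
... * rho(b^-1) = [[-5, 3], [-2, 1]]  ->  [[231, -136], [586, -345]]
tr = 231 + -345 = -114

-114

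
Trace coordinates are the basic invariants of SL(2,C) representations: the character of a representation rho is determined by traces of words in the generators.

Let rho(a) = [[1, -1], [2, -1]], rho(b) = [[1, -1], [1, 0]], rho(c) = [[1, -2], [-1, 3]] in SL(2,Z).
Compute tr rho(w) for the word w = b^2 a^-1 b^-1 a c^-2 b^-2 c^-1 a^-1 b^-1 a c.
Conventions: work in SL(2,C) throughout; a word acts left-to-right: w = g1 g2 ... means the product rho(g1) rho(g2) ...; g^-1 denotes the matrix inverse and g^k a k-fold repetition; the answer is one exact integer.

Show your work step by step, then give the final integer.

rho(b) = [[1, -1], [1, 0]]
... * rho(b) = [[1, -1], [1, 0]]  ->  [[0, -1], [1, -1]]
... * rho(a^-1) = [[-1, 1], [-2, 1]]  ->  [[2, -1], [1, 0]]
... * rho(b^-1) = [[0, 1], [-1, 1]]  ->  [[1, 1], [0, 1]]
... * rho(a) = [[1, -1], [2, -1]]  ->  [[3, -2], [2, -1]]
... * rho(c^-1) = [[3, 2], [1, 1]]  ->  [[7, 4], [5, 3]]
... * rho(c^-1) = [[3, 2], [1, 1]]  ->  [[25, 18], [18, 13]]
... * rho(b^-1) = [[0, 1], [-1, 1]]  ->  [[-18, 43], [-13, 31]]
... * rho(b^-1) = [[0, 1], [-1, 1]]  ->  [[-43, 25], [-31, 18]]
... * rho(c^-1) = [[3, 2], [1, 1]]  ->  [[-104, -61], [-75, -44]]
... * rho(a^-1) = [[-1, 1], [-2, 1]]  ->  [[226, -165], [163, -119]]
... * rho(b^-1) = [[0, 1], [-1, 1]]  ->  [[165, 61], [119, 44]]
... * rho(a) = [[1, -1], [2, -1]]  ->  [[287, -226], [207, -163]]
... * rho(c) = [[1, -2], [-1, 3]]  ->  [[513, -1252], [370, -903]]
tr = 513 + -903 = -390

-390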